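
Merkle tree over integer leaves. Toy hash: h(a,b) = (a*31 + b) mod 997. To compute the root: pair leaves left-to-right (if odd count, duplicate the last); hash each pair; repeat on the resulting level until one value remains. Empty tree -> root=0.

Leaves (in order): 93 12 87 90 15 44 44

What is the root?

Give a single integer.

Answer: 361

Derivation:
L0: [93, 12, 87, 90, 15, 44, 44]
L1: h(93,12)=(93*31+12)%997=901 h(87,90)=(87*31+90)%997=793 h(15,44)=(15*31+44)%997=509 h(44,44)=(44*31+44)%997=411 -> [901, 793, 509, 411]
L2: h(901,793)=(901*31+793)%997=808 h(509,411)=(509*31+411)%997=238 -> [808, 238]
L3: h(808,238)=(808*31+238)%997=361 -> [361]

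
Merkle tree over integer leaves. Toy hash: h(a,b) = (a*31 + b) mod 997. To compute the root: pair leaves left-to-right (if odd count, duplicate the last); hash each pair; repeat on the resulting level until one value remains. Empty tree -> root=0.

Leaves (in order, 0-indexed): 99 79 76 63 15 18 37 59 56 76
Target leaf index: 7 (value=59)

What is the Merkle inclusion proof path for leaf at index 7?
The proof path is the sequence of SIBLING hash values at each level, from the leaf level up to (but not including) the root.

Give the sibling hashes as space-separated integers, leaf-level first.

L0 (leaves): [99, 79, 76, 63, 15, 18, 37, 59, 56, 76], target index=7
L1: h(99,79)=(99*31+79)%997=157 [pair 0] h(76,63)=(76*31+63)%997=425 [pair 1] h(15,18)=(15*31+18)%997=483 [pair 2] h(37,59)=(37*31+59)%997=209 [pair 3] h(56,76)=(56*31+76)%997=815 [pair 4] -> [157, 425, 483, 209, 815]
  Sibling for proof at L0: 37
L2: h(157,425)=(157*31+425)%997=307 [pair 0] h(483,209)=(483*31+209)%997=227 [pair 1] h(815,815)=(815*31+815)%997=158 [pair 2] -> [307, 227, 158]
  Sibling for proof at L1: 483
L3: h(307,227)=(307*31+227)%997=771 [pair 0] h(158,158)=(158*31+158)%997=71 [pair 1] -> [771, 71]
  Sibling for proof at L2: 307
L4: h(771,71)=(771*31+71)%997=44 [pair 0] -> [44]
  Sibling for proof at L3: 71
Root: 44
Proof path (sibling hashes from leaf to root): [37, 483, 307, 71]

Answer: 37 483 307 71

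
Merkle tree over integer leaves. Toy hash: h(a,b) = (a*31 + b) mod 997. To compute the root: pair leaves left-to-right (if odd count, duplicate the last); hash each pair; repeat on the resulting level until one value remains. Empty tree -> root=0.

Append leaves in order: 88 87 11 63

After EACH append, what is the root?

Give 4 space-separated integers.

After append 88 (leaves=[88]):
  L0: [88]
  root=88
After append 87 (leaves=[88, 87]):
  L0: [88, 87]
  L1: h(88,87)=(88*31+87)%997=821 -> [821]
  root=821
After append 11 (leaves=[88, 87, 11]):
  L0: [88, 87, 11]
  L1: h(88,87)=(88*31+87)%997=821 h(11,11)=(11*31+11)%997=352 -> [821, 352]
  L2: h(821,352)=(821*31+352)%997=878 -> [878]
  root=878
After append 63 (leaves=[88, 87, 11, 63]):
  L0: [88, 87, 11, 63]
  L1: h(88,87)=(88*31+87)%997=821 h(11,63)=(11*31+63)%997=404 -> [821, 404]
  L2: h(821,404)=(821*31+404)%997=930 -> [930]
  root=930

Answer: 88 821 878 930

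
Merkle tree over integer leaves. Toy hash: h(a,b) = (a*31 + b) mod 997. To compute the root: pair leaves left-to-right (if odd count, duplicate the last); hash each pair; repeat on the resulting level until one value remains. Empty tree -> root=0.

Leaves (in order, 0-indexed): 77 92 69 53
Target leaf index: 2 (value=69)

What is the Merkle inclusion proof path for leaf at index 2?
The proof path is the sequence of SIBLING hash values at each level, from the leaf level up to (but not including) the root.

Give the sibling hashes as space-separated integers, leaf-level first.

Answer: 53 485

Derivation:
L0 (leaves): [77, 92, 69, 53], target index=2
L1: h(77,92)=(77*31+92)%997=485 [pair 0] h(69,53)=(69*31+53)%997=198 [pair 1] -> [485, 198]
  Sibling for proof at L0: 53
L2: h(485,198)=(485*31+198)%997=278 [pair 0] -> [278]
  Sibling for proof at L1: 485
Root: 278
Proof path (sibling hashes from leaf to root): [53, 485]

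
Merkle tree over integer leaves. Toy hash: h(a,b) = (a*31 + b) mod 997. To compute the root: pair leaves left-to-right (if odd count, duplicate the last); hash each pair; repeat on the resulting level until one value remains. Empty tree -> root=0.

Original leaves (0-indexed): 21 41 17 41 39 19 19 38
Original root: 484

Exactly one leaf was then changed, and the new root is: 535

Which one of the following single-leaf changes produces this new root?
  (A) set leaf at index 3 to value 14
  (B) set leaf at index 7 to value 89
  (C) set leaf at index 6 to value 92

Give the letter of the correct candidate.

Original leaves: [21, 41, 17, 41, 39, 19, 19, 38]
Target new root: 535
Try each candidate change and compute the resulting root:
Candidate A: set leaf[3] = 14 -> leaves = [21, 41, 17, 14, 39, 19, 19, 38]
  L0: [21, 41, 17, 14, 39, 19, 19, 38]
  L1: h(21,41)=(21*31+41)%997=692 h(17,14)=(17*31+14)%997=541 h(39,19)=(39*31+19)%997=231 h(19,38)=(19*31+38)%997=627 -> [692, 541, 231, 627]
  L2: h(692,541)=(692*31+541)%997=59 h(231,627)=(231*31+627)%997=809 -> [59, 809]
  L3: h(59,809)=(59*31+809)%997=644 -> [644]
  root = 644 != target 535
Candidate B: set leaf[7] = 89 -> leaves = [21, 41, 17, 41, 39, 19, 19, 89]
  L0: [21, 41, 17, 41, 39, 19, 19, 89]
  L1: h(21,41)=(21*31+41)%997=692 h(17,41)=(17*31+41)%997=568 h(39,19)=(39*31+19)%997=231 h(19,89)=(19*31+89)%997=678 -> [692, 568, 231, 678]
  L2: h(692,568)=(692*31+568)%997=86 h(231,678)=(231*31+678)%997=860 -> [86, 860]
  L3: h(86,860)=(86*31+860)%997=535 -> [535]
  root = 535 == target 535  ** MATCH **
Candidate C: set leaf[6] = 92 -> leaves = [21, 41, 17, 41, 39, 19, 92, 38]
  L0: [21, 41, 17, 41, 39, 19, 92, 38]
  L1: h(21,41)=(21*31+41)%997=692 h(17,41)=(17*31+41)%997=568 h(39,19)=(39*31+19)%997=231 h(92,38)=(92*31+38)%997=896 -> [692, 568, 231, 896]
  L2: h(692,568)=(692*31+568)%997=86 h(231,896)=(231*31+896)%997=81 -> [86, 81]
  L3: h(86,81)=(86*31+81)%997=753 -> [753]
  root = 753 != target 535
Candidate B produces the target root.

Answer: B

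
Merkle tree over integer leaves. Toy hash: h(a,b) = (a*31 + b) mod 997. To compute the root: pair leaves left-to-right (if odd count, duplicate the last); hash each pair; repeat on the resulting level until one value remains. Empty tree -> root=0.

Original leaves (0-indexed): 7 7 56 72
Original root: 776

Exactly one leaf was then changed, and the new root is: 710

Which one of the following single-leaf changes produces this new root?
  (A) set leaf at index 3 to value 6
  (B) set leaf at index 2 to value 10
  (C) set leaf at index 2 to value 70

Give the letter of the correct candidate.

Original leaves: [7, 7, 56, 72]
Target new root: 710
Try each candidate change and compute the resulting root:
Candidate A: set leaf[3] = 6 -> leaves = [7, 7, 56, 6]
  L0: [7, 7, 56, 6]
  L1: h(7,7)=(7*31+7)%997=224 h(56,6)=(56*31+6)%997=745 -> [224, 745]
  L2: h(224,745)=(224*31+745)%997=710 -> [710]
  root = 710 == target 710  ** MATCH **
Candidate B: set leaf[2] = 10 -> leaves = [7, 7, 10, 72]
  L0: [7, 7, 10, 72]
  L1: h(7,7)=(7*31+7)%997=224 h(10,72)=(10*31+72)%997=382 -> [224, 382]
  L2: h(224,382)=(224*31+382)%997=347 -> [347]
  root = 347 != target 710
Candidate C: set leaf[2] = 70 -> leaves = [7, 7, 70, 72]
  L0: [7, 7, 70, 72]
  L1: h(7,7)=(7*31+7)%997=224 h(70,72)=(70*31+72)%997=248 -> [224, 248]
  L2: h(224,248)=(224*31+248)%997=213 -> [213]
  root = 213 != target 710
Candidate A produces the target root.

Answer: A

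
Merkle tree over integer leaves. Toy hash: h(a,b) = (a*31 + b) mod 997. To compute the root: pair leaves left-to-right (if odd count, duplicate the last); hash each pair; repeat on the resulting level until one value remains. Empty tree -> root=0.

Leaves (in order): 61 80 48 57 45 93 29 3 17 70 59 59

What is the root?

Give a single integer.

L0: [61, 80, 48, 57, 45, 93, 29, 3, 17, 70, 59, 59]
L1: h(61,80)=(61*31+80)%997=974 h(48,57)=(48*31+57)%997=548 h(45,93)=(45*31+93)%997=491 h(29,3)=(29*31+3)%997=902 h(17,70)=(17*31+70)%997=597 h(59,59)=(59*31+59)%997=891 -> [974, 548, 491, 902, 597, 891]
L2: h(974,548)=(974*31+548)%997=832 h(491,902)=(491*31+902)%997=171 h(597,891)=(597*31+891)%997=455 -> [832, 171, 455]
L3: h(832,171)=(832*31+171)%997=41 h(455,455)=(455*31+455)%997=602 -> [41, 602]
L4: h(41,602)=(41*31+602)%997=876 -> [876]

Answer: 876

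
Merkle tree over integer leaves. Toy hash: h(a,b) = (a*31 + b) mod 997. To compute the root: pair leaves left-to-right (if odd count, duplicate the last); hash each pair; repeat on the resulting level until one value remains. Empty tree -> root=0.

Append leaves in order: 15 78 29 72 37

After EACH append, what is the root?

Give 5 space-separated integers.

After append 15 (leaves=[15]):
  L0: [15]
  root=15
After append 78 (leaves=[15, 78]):
  L0: [15, 78]
  L1: h(15,78)=(15*31+78)%997=543 -> [543]
  root=543
After append 29 (leaves=[15, 78, 29]):
  L0: [15, 78, 29]
  L1: h(15,78)=(15*31+78)%997=543 h(29,29)=(29*31+29)%997=928 -> [543, 928]
  L2: h(543,928)=(543*31+928)%997=812 -> [812]
  root=812
After append 72 (leaves=[15, 78, 29, 72]):
  L0: [15, 78, 29, 72]
  L1: h(15,78)=(15*31+78)%997=543 h(29,72)=(29*31+72)%997=971 -> [543, 971]
  L2: h(543,971)=(543*31+971)%997=855 -> [855]
  root=855
After append 37 (leaves=[15, 78, 29, 72, 37]):
  L0: [15, 78, 29, 72, 37]
  L1: h(15,78)=(15*31+78)%997=543 h(29,72)=(29*31+72)%997=971 h(37,37)=(37*31+37)%997=187 -> [543, 971, 187]
  L2: h(543,971)=(543*31+971)%997=855 h(187,187)=(187*31+187)%997=2 -> [855, 2]
  L3: h(855,2)=(855*31+2)%997=585 -> [585]
  root=585

Answer: 15 543 812 855 585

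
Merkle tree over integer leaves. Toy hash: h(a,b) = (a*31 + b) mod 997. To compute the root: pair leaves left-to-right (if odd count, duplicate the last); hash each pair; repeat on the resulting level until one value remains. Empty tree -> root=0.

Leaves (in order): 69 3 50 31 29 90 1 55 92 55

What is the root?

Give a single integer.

L0: [69, 3, 50, 31, 29, 90, 1, 55, 92, 55]
L1: h(69,3)=(69*31+3)%997=148 h(50,31)=(50*31+31)%997=584 h(29,90)=(29*31+90)%997=989 h(1,55)=(1*31+55)%997=86 h(92,55)=(92*31+55)%997=913 -> [148, 584, 989, 86, 913]
L2: h(148,584)=(148*31+584)%997=187 h(989,86)=(989*31+86)%997=835 h(913,913)=(913*31+913)%997=303 -> [187, 835, 303]
L3: h(187,835)=(187*31+835)%997=650 h(303,303)=(303*31+303)%997=723 -> [650, 723]
L4: h(650,723)=(650*31+723)%997=933 -> [933]

Answer: 933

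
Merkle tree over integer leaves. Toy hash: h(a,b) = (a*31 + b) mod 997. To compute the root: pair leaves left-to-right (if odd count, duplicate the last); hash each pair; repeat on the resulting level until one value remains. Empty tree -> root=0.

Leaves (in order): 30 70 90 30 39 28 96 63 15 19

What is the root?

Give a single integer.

L0: [30, 70, 90, 30, 39, 28, 96, 63, 15, 19]
L1: h(30,70)=(30*31+70)%997=3 h(90,30)=(90*31+30)%997=826 h(39,28)=(39*31+28)%997=240 h(96,63)=(96*31+63)%997=48 h(15,19)=(15*31+19)%997=484 -> [3, 826, 240, 48, 484]
L2: h(3,826)=(3*31+826)%997=919 h(240,48)=(240*31+48)%997=509 h(484,484)=(484*31+484)%997=533 -> [919, 509, 533]
L3: h(919,509)=(919*31+509)%997=85 h(533,533)=(533*31+533)%997=107 -> [85, 107]
L4: h(85,107)=(85*31+107)%997=748 -> [748]

Answer: 748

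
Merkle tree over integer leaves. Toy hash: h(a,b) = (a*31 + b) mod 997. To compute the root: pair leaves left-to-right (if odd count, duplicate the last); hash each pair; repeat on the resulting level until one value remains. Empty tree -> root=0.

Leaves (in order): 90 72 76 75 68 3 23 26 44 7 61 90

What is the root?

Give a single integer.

Answer: 78

Derivation:
L0: [90, 72, 76, 75, 68, 3, 23, 26, 44, 7, 61, 90]
L1: h(90,72)=(90*31+72)%997=868 h(76,75)=(76*31+75)%997=437 h(68,3)=(68*31+3)%997=117 h(23,26)=(23*31+26)%997=739 h(44,7)=(44*31+7)%997=374 h(61,90)=(61*31+90)%997=984 -> [868, 437, 117, 739, 374, 984]
L2: h(868,437)=(868*31+437)%997=426 h(117,739)=(117*31+739)%997=378 h(374,984)=(374*31+984)%997=614 -> [426, 378, 614]
L3: h(426,378)=(426*31+378)%997=623 h(614,614)=(614*31+614)%997=705 -> [623, 705]
L4: h(623,705)=(623*31+705)%997=78 -> [78]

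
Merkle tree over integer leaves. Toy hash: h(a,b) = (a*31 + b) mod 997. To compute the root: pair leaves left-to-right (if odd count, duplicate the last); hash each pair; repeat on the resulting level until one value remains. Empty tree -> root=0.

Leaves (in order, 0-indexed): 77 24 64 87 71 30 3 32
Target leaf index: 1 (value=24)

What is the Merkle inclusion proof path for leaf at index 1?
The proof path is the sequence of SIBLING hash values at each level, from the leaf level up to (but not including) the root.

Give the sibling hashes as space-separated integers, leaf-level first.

L0 (leaves): [77, 24, 64, 87, 71, 30, 3, 32], target index=1
L1: h(77,24)=(77*31+24)%997=417 [pair 0] h(64,87)=(64*31+87)%997=77 [pair 1] h(71,30)=(71*31+30)%997=237 [pair 2] h(3,32)=(3*31+32)%997=125 [pair 3] -> [417, 77, 237, 125]
  Sibling for proof at L0: 77
L2: h(417,77)=(417*31+77)%997=43 [pair 0] h(237,125)=(237*31+125)%997=493 [pair 1] -> [43, 493]
  Sibling for proof at L1: 77
L3: h(43,493)=(43*31+493)%997=829 [pair 0] -> [829]
  Sibling for proof at L2: 493
Root: 829
Proof path (sibling hashes from leaf to root): [77, 77, 493]

Answer: 77 77 493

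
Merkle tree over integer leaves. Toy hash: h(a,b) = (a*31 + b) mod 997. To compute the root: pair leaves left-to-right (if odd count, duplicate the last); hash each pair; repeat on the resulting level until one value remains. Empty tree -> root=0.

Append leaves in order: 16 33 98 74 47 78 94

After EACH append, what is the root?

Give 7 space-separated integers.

Answer: 16 529 592 568 931 926 405

Derivation:
After append 16 (leaves=[16]):
  L0: [16]
  root=16
After append 33 (leaves=[16, 33]):
  L0: [16, 33]
  L1: h(16,33)=(16*31+33)%997=529 -> [529]
  root=529
After append 98 (leaves=[16, 33, 98]):
  L0: [16, 33, 98]
  L1: h(16,33)=(16*31+33)%997=529 h(98,98)=(98*31+98)%997=145 -> [529, 145]
  L2: h(529,145)=(529*31+145)%997=592 -> [592]
  root=592
After append 74 (leaves=[16, 33, 98, 74]):
  L0: [16, 33, 98, 74]
  L1: h(16,33)=(16*31+33)%997=529 h(98,74)=(98*31+74)%997=121 -> [529, 121]
  L2: h(529,121)=(529*31+121)%997=568 -> [568]
  root=568
After append 47 (leaves=[16, 33, 98, 74, 47]):
  L0: [16, 33, 98, 74, 47]
  L1: h(16,33)=(16*31+33)%997=529 h(98,74)=(98*31+74)%997=121 h(47,47)=(47*31+47)%997=507 -> [529, 121, 507]
  L2: h(529,121)=(529*31+121)%997=568 h(507,507)=(507*31+507)%997=272 -> [568, 272]
  L3: h(568,272)=(568*31+272)%997=931 -> [931]
  root=931
After append 78 (leaves=[16, 33, 98, 74, 47, 78]):
  L0: [16, 33, 98, 74, 47, 78]
  L1: h(16,33)=(16*31+33)%997=529 h(98,74)=(98*31+74)%997=121 h(47,78)=(47*31+78)%997=538 -> [529, 121, 538]
  L2: h(529,121)=(529*31+121)%997=568 h(538,538)=(538*31+538)%997=267 -> [568, 267]
  L3: h(568,267)=(568*31+267)%997=926 -> [926]
  root=926
After append 94 (leaves=[16, 33, 98, 74, 47, 78, 94]):
  L0: [16, 33, 98, 74, 47, 78, 94]
  L1: h(16,33)=(16*31+33)%997=529 h(98,74)=(98*31+74)%997=121 h(47,78)=(47*31+78)%997=538 h(94,94)=(94*31+94)%997=17 -> [529, 121, 538, 17]
  L2: h(529,121)=(529*31+121)%997=568 h(538,17)=(538*31+17)%997=743 -> [568, 743]
  L3: h(568,743)=(568*31+743)%997=405 -> [405]
  root=405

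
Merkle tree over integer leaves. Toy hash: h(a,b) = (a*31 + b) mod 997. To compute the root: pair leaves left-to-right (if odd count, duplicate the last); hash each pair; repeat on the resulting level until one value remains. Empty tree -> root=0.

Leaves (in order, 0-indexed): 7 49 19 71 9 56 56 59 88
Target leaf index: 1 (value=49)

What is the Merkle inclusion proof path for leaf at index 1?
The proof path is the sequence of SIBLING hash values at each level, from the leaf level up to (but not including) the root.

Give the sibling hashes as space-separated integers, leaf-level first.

Answer: 7 660 216 260

Derivation:
L0 (leaves): [7, 49, 19, 71, 9, 56, 56, 59, 88], target index=1
L1: h(7,49)=(7*31+49)%997=266 [pair 0] h(19,71)=(19*31+71)%997=660 [pair 1] h(9,56)=(9*31+56)%997=335 [pair 2] h(56,59)=(56*31+59)%997=798 [pair 3] h(88,88)=(88*31+88)%997=822 [pair 4] -> [266, 660, 335, 798, 822]
  Sibling for proof at L0: 7
L2: h(266,660)=(266*31+660)%997=930 [pair 0] h(335,798)=(335*31+798)%997=216 [pair 1] h(822,822)=(822*31+822)%997=382 [pair 2] -> [930, 216, 382]
  Sibling for proof at L1: 660
L3: h(930,216)=(930*31+216)%997=133 [pair 0] h(382,382)=(382*31+382)%997=260 [pair 1] -> [133, 260]
  Sibling for proof at L2: 216
L4: h(133,260)=(133*31+260)%997=395 [pair 0] -> [395]
  Sibling for proof at L3: 260
Root: 395
Proof path (sibling hashes from leaf to root): [7, 660, 216, 260]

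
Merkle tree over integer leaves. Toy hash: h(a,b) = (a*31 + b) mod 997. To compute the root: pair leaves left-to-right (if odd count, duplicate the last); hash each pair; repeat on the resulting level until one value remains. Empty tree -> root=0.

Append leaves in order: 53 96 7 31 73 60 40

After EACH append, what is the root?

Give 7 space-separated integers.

Answer: 53 742 295 319 893 477 431

Derivation:
After append 53 (leaves=[53]):
  L0: [53]
  root=53
After append 96 (leaves=[53, 96]):
  L0: [53, 96]
  L1: h(53,96)=(53*31+96)%997=742 -> [742]
  root=742
After append 7 (leaves=[53, 96, 7]):
  L0: [53, 96, 7]
  L1: h(53,96)=(53*31+96)%997=742 h(7,7)=(7*31+7)%997=224 -> [742, 224]
  L2: h(742,224)=(742*31+224)%997=295 -> [295]
  root=295
After append 31 (leaves=[53, 96, 7, 31]):
  L0: [53, 96, 7, 31]
  L1: h(53,96)=(53*31+96)%997=742 h(7,31)=(7*31+31)%997=248 -> [742, 248]
  L2: h(742,248)=(742*31+248)%997=319 -> [319]
  root=319
After append 73 (leaves=[53, 96, 7, 31, 73]):
  L0: [53, 96, 7, 31, 73]
  L1: h(53,96)=(53*31+96)%997=742 h(7,31)=(7*31+31)%997=248 h(73,73)=(73*31+73)%997=342 -> [742, 248, 342]
  L2: h(742,248)=(742*31+248)%997=319 h(342,342)=(342*31+342)%997=974 -> [319, 974]
  L3: h(319,974)=(319*31+974)%997=893 -> [893]
  root=893
After append 60 (leaves=[53, 96, 7, 31, 73, 60]):
  L0: [53, 96, 7, 31, 73, 60]
  L1: h(53,96)=(53*31+96)%997=742 h(7,31)=(7*31+31)%997=248 h(73,60)=(73*31+60)%997=329 -> [742, 248, 329]
  L2: h(742,248)=(742*31+248)%997=319 h(329,329)=(329*31+329)%997=558 -> [319, 558]
  L3: h(319,558)=(319*31+558)%997=477 -> [477]
  root=477
After append 40 (leaves=[53, 96, 7, 31, 73, 60, 40]):
  L0: [53, 96, 7, 31, 73, 60, 40]
  L1: h(53,96)=(53*31+96)%997=742 h(7,31)=(7*31+31)%997=248 h(73,60)=(73*31+60)%997=329 h(40,40)=(40*31+40)%997=283 -> [742, 248, 329, 283]
  L2: h(742,248)=(742*31+248)%997=319 h(329,283)=(329*31+283)%997=512 -> [319, 512]
  L3: h(319,512)=(319*31+512)%997=431 -> [431]
  root=431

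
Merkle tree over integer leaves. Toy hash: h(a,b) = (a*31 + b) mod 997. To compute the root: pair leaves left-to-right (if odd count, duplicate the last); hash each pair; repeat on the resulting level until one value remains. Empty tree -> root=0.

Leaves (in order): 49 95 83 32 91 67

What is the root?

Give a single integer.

L0: [49, 95, 83, 32, 91, 67]
L1: h(49,95)=(49*31+95)%997=617 h(83,32)=(83*31+32)%997=611 h(91,67)=(91*31+67)%997=894 -> [617, 611, 894]
L2: h(617,611)=(617*31+611)%997=795 h(894,894)=(894*31+894)%997=692 -> [795, 692]
L3: h(795,692)=(795*31+692)%997=412 -> [412]

Answer: 412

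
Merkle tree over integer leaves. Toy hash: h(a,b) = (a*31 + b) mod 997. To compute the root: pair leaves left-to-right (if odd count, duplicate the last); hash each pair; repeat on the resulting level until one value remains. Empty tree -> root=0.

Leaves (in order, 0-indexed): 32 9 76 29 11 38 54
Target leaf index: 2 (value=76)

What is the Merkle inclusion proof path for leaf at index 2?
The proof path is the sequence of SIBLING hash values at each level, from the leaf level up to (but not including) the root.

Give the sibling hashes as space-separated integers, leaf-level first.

Answer: 29 4 516

Derivation:
L0 (leaves): [32, 9, 76, 29, 11, 38, 54], target index=2
L1: h(32,9)=(32*31+9)%997=4 [pair 0] h(76,29)=(76*31+29)%997=391 [pair 1] h(11,38)=(11*31+38)%997=379 [pair 2] h(54,54)=(54*31+54)%997=731 [pair 3] -> [4, 391, 379, 731]
  Sibling for proof at L0: 29
L2: h(4,391)=(4*31+391)%997=515 [pair 0] h(379,731)=(379*31+731)%997=516 [pair 1] -> [515, 516]
  Sibling for proof at L1: 4
L3: h(515,516)=(515*31+516)%997=529 [pair 0] -> [529]
  Sibling for proof at L2: 516
Root: 529
Proof path (sibling hashes from leaf to root): [29, 4, 516]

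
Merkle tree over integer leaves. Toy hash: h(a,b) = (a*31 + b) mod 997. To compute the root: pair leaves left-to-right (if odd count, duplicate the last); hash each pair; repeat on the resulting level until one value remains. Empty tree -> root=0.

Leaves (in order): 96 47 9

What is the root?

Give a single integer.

L0: [96, 47, 9]
L1: h(96,47)=(96*31+47)%997=32 h(9,9)=(9*31+9)%997=288 -> [32, 288]
L2: h(32,288)=(32*31+288)%997=283 -> [283]

Answer: 283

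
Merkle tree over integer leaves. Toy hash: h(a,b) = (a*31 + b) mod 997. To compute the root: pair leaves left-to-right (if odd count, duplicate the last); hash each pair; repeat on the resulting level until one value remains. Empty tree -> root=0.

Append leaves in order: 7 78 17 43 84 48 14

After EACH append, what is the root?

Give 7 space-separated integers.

Answer: 7 295 716 742 345 190 977

Derivation:
After append 7 (leaves=[7]):
  L0: [7]
  root=7
After append 78 (leaves=[7, 78]):
  L0: [7, 78]
  L1: h(7,78)=(7*31+78)%997=295 -> [295]
  root=295
After append 17 (leaves=[7, 78, 17]):
  L0: [7, 78, 17]
  L1: h(7,78)=(7*31+78)%997=295 h(17,17)=(17*31+17)%997=544 -> [295, 544]
  L2: h(295,544)=(295*31+544)%997=716 -> [716]
  root=716
After append 43 (leaves=[7, 78, 17, 43]):
  L0: [7, 78, 17, 43]
  L1: h(7,78)=(7*31+78)%997=295 h(17,43)=(17*31+43)%997=570 -> [295, 570]
  L2: h(295,570)=(295*31+570)%997=742 -> [742]
  root=742
After append 84 (leaves=[7, 78, 17, 43, 84]):
  L0: [7, 78, 17, 43, 84]
  L1: h(7,78)=(7*31+78)%997=295 h(17,43)=(17*31+43)%997=570 h(84,84)=(84*31+84)%997=694 -> [295, 570, 694]
  L2: h(295,570)=(295*31+570)%997=742 h(694,694)=(694*31+694)%997=274 -> [742, 274]
  L3: h(742,274)=(742*31+274)%997=345 -> [345]
  root=345
After append 48 (leaves=[7, 78, 17, 43, 84, 48]):
  L0: [7, 78, 17, 43, 84, 48]
  L1: h(7,78)=(7*31+78)%997=295 h(17,43)=(17*31+43)%997=570 h(84,48)=(84*31+48)%997=658 -> [295, 570, 658]
  L2: h(295,570)=(295*31+570)%997=742 h(658,658)=(658*31+658)%997=119 -> [742, 119]
  L3: h(742,119)=(742*31+119)%997=190 -> [190]
  root=190
After append 14 (leaves=[7, 78, 17, 43, 84, 48, 14]):
  L0: [7, 78, 17, 43, 84, 48, 14]
  L1: h(7,78)=(7*31+78)%997=295 h(17,43)=(17*31+43)%997=570 h(84,48)=(84*31+48)%997=658 h(14,14)=(14*31+14)%997=448 -> [295, 570, 658, 448]
  L2: h(295,570)=(295*31+570)%997=742 h(658,448)=(658*31+448)%997=906 -> [742, 906]
  L3: h(742,906)=(742*31+906)%997=977 -> [977]
  root=977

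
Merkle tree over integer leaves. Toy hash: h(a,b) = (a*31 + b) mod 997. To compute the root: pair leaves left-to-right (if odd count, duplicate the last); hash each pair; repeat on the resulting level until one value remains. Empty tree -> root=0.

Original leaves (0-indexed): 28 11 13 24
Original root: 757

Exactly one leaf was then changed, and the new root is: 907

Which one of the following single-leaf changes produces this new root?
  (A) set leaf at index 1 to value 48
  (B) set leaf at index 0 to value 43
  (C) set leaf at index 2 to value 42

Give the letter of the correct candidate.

Original leaves: [28, 11, 13, 24]
Target new root: 907
Try each candidate change and compute the resulting root:
Candidate A: set leaf[1] = 48 -> leaves = [28, 48, 13, 24]
  L0: [28, 48, 13, 24]
  L1: h(28,48)=(28*31+48)%997=916 h(13,24)=(13*31+24)%997=427 -> [916, 427]
  L2: h(916,427)=(916*31+427)%997=907 -> [907]
  root = 907 == target 907  ** MATCH **
Candidate B: set leaf[0] = 43 -> leaves = [43, 11, 13, 24]
  L0: [43, 11, 13, 24]
  L1: h(43,11)=(43*31+11)%997=347 h(13,24)=(13*31+24)%997=427 -> [347, 427]
  L2: h(347,427)=(347*31+427)%997=217 -> [217]
  root = 217 != target 907
Candidate C: set leaf[2] = 42 -> leaves = [28, 11, 42, 24]
  L0: [28, 11, 42, 24]
  L1: h(28,11)=(28*31+11)%997=879 h(42,24)=(42*31+24)%997=329 -> [879, 329]
  L2: h(879,329)=(879*31+329)%997=659 -> [659]
  root = 659 != target 907
Candidate A produces the target root.

Answer: A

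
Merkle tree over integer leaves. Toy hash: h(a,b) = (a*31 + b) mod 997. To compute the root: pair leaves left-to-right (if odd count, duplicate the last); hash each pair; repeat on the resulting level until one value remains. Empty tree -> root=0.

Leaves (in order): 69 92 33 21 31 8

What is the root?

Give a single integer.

L0: [69, 92, 33, 21, 31, 8]
L1: h(69,92)=(69*31+92)%997=237 h(33,21)=(33*31+21)%997=47 h(31,8)=(31*31+8)%997=969 -> [237, 47, 969]
L2: h(237,47)=(237*31+47)%997=415 h(969,969)=(969*31+969)%997=101 -> [415, 101]
L3: h(415,101)=(415*31+101)%997=5 -> [5]

Answer: 5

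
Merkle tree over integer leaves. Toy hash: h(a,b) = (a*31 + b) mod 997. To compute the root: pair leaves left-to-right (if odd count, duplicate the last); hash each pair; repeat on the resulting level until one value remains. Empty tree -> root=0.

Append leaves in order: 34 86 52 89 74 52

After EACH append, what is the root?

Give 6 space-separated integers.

After append 34 (leaves=[34]):
  L0: [34]
  root=34
After append 86 (leaves=[34, 86]):
  L0: [34, 86]
  L1: h(34,86)=(34*31+86)%997=143 -> [143]
  root=143
After append 52 (leaves=[34, 86, 52]):
  L0: [34, 86, 52]
  L1: h(34,86)=(34*31+86)%997=143 h(52,52)=(52*31+52)%997=667 -> [143, 667]
  L2: h(143,667)=(143*31+667)%997=115 -> [115]
  root=115
After append 89 (leaves=[34, 86, 52, 89]):
  L0: [34, 86, 52, 89]
  L1: h(34,86)=(34*31+86)%997=143 h(52,89)=(52*31+89)%997=704 -> [143, 704]
  L2: h(143,704)=(143*31+704)%997=152 -> [152]
  root=152
After append 74 (leaves=[34, 86, 52, 89, 74]):
  L0: [34, 86, 52, 89, 74]
  L1: h(34,86)=(34*31+86)%997=143 h(52,89)=(52*31+89)%997=704 h(74,74)=(74*31+74)%997=374 -> [143, 704, 374]
  L2: h(143,704)=(143*31+704)%997=152 h(374,374)=(374*31+374)%997=4 -> [152, 4]
  L3: h(152,4)=(152*31+4)%997=728 -> [728]
  root=728
After append 52 (leaves=[34, 86, 52, 89, 74, 52]):
  L0: [34, 86, 52, 89, 74, 52]
  L1: h(34,86)=(34*31+86)%997=143 h(52,89)=(52*31+89)%997=704 h(74,52)=(74*31+52)%997=352 -> [143, 704, 352]
  L2: h(143,704)=(143*31+704)%997=152 h(352,352)=(352*31+352)%997=297 -> [152, 297]
  L3: h(152,297)=(152*31+297)%997=24 -> [24]
  root=24

Answer: 34 143 115 152 728 24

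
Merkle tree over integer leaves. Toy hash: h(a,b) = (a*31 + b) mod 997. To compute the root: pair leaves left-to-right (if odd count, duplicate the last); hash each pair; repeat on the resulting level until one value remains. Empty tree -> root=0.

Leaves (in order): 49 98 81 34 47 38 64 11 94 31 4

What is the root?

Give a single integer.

L0: [49, 98, 81, 34, 47, 38, 64, 11, 94, 31, 4]
L1: h(49,98)=(49*31+98)%997=620 h(81,34)=(81*31+34)%997=551 h(47,38)=(47*31+38)%997=498 h(64,11)=(64*31+11)%997=1 h(94,31)=(94*31+31)%997=951 h(4,4)=(4*31+4)%997=128 -> [620, 551, 498, 1, 951, 128]
L2: h(620,551)=(620*31+551)%997=828 h(498,1)=(498*31+1)%997=484 h(951,128)=(951*31+128)%997=696 -> [828, 484, 696]
L3: h(828,484)=(828*31+484)%997=230 h(696,696)=(696*31+696)%997=338 -> [230, 338]
L4: h(230,338)=(230*31+338)%997=489 -> [489]

Answer: 489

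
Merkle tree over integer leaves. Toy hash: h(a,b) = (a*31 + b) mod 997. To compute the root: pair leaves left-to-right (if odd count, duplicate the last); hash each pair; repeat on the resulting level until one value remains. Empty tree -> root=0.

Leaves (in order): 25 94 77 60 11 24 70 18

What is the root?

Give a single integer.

L0: [25, 94, 77, 60, 11, 24, 70, 18]
L1: h(25,94)=(25*31+94)%997=869 h(77,60)=(77*31+60)%997=453 h(11,24)=(11*31+24)%997=365 h(70,18)=(70*31+18)%997=194 -> [869, 453, 365, 194]
L2: h(869,453)=(869*31+453)%997=473 h(365,194)=(365*31+194)%997=542 -> [473, 542]
L3: h(473,542)=(473*31+542)%997=250 -> [250]

Answer: 250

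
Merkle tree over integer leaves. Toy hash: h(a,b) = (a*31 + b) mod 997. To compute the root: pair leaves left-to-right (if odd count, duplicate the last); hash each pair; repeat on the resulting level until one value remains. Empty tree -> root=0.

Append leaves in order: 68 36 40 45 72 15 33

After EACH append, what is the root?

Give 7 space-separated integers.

After append 68 (leaves=[68]):
  L0: [68]
  root=68
After append 36 (leaves=[68, 36]):
  L0: [68, 36]
  L1: h(68,36)=(68*31+36)%997=150 -> [150]
  root=150
After append 40 (leaves=[68, 36, 40]):
  L0: [68, 36, 40]
  L1: h(68,36)=(68*31+36)%997=150 h(40,40)=(40*31+40)%997=283 -> [150, 283]
  L2: h(150,283)=(150*31+283)%997=945 -> [945]
  root=945
After append 45 (leaves=[68, 36, 40, 45]):
  L0: [68, 36, 40, 45]
  L1: h(68,36)=(68*31+36)%997=150 h(40,45)=(40*31+45)%997=288 -> [150, 288]
  L2: h(150,288)=(150*31+288)%997=950 -> [950]
  root=950
After append 72 (leaves=[68, 36, 40, 45, 72]):
  L0: [68, 36, 40, 45, 72]
  L1: h(68,36)=(68*31+36)%997=150 h(40,45)=(40*31+45)%997=288 h(72,72)=(72*31+72)%997=310 -> [150, 288, 310]
  L2: h(150,288)=(150*31+288)%997=950 h(310,310)=(310*31+310)%997=947 -> [950, 947]
  L3: h(950,947)=(950*31+947)%997=487 -> [487]
  root=487
After append 15 (leaves=[68, 36, 40, 45, 72, 15]):
  L0: [68, 36, 40, 45, 72, 15]
  L1: h(68,36)=(68*31+36)%997=150 h(40,45)=(40*31+45)%997=288 h(72,15)=(72*31+15)%997=253 -> [150, 288, 253]
  L2: h(150,288)=(150*31+288)%997=950 h(253,253)=(253*31+253)%997=120 -> [950, 120]
  L3: h(950,120)=(950*31+120)%997=657 -> [657]
  root=657
After append 33 (leaves=[68, 36, 40, 45, 72, 15, 33]):
  L0: [68, 36, 40, 45, 72, 15, 33]
  L1: h(68,36)=(68*31+36)%997=150 h(40,45)=(40*31+45)%997=288 h(72,15)=(72*31+15)%997=253 h(33,33)=(33*31+33)%997=59 -> [150, 288, 253, 59]
  L2: h(150,288)=(150*31+288)%997=950 h(253,59)=(253*31+59)%997=923 -> [950, 923]
  L3: h(950,923)=(950*31+923)%997=463 -> [463]
  root=463

Answer: 68 150 945 950 487 657 463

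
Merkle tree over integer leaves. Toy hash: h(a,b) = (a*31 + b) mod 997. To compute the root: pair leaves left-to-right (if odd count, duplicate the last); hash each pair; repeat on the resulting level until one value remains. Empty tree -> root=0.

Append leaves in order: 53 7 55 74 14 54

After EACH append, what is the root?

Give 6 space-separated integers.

Answer: 53 653 69 88 115 398

Derivation:
After append 53 (leaves=[53]):
  L0: [53]
  root=53
After append 7 (leaves=[53, 7]):
  L0: [53, 7]
  L1: h(53,7)=(53*31+7)%997=653 -> [653]
  root=653
After append 55 (leaves=[53, 7, 55]):
  L0: [53, 7, 55]
  L1: h(53,7)=(53*31+7)%997=653 h(55,55)=(55*31+55)%997=763 -> [653, 763]
  L2: h(653,763)=(653*31+763)%997=69 -> [69]
  root=69
After append 74 (leaves=[53, 7, 55, 74]):
  L0: [53, 7, 55, 74]
  L1: h(53,7)=(53*31+7)%997=653 h(55,74)=(55*31+74)%997=782 -> [653, 782]
  L2: h(653,782)=(653*31+782)%997=88 -> [88]
  root=88
After append 14 (leaves=[53, 7, 55, 74, 14]):
  L0: [53, 7, 55, 74, 14]
  L1: h(53,7)=(53*31+7)%997=653 h(55,74)=(55*31+74)%997=782 h(14,14)=(14*31+14)%997=448 -> [653, 782, 448]
  L2: h(653,782)=(653*31+782)%997=88 h(448,448)=(448*31+448)%997=378 -> [88, 378]
  L3: h(88,378)=(88*31+378)%997=115 -> [115]
  root=115
After append 54 (leaves=[53, 7, 55, 74, 14, 54]):
  L0: [53, 7, 55, 74, 14, 54]
  L1: h(53,7)=(53*31+7)%997=653 h(55,74)=(55*31+74)%997=782 h(14,54)=(14*31+54)%997=488 -> [653, 782, 488]
  L2: h(653,782)=(653*31+782)%997=88 h(488,488)=(488*31+488)%997=661 -> [88, 661]
  L3: h(88,661)=(88*31+661)%997=398 -> [398]
  root=398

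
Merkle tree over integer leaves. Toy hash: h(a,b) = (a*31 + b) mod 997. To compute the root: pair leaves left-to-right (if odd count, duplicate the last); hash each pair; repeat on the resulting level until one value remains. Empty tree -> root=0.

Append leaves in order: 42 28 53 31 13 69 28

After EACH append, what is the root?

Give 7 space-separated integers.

Answer: 42 333 55 33 377 175 599

Derivation:
After append 42 (leaves=[42]):
  L0: [42]
  root=42
After append 28 (leaves=[42, 28]):
  L0: [42, 28]
  L1: h(42,28)=(42*31+28)%997=333 -> [333]
  root=333
After append 53 (leaves=[42, 28, 53]):
  L0: [42, 28, 53]
  L1: h(42,28)=(42*31+28)%997=333 h(53,53)=(53*31+53)%997=699 -> [333, 699]
  L2: h(333,699)=(333*31+699)%997=55 -> [55]
  root=55
After append 31 (leaves=[42, 28, 53, 31]):
  L0: [42, 28, 53, 31]
  L1: h(42,28)=(42*31+28)%997=333 h(53,31)=(53*31+31)%997=677 -> [333, 677]
  L2: h(333,677)=(333*31+677)%997=33 -> [33]
  root=33
After append 13 (leaves=[42, 28, 53, 31, 13]):
  L0: [42, 28, 53, 31, 13]
  L1: h(42,28)=(42*31+28)%997=333 h(53,31)=(53*31+31)%997=677 h(13,13)=(13*31+13)%997=416 -> [333, 677, 416]
  L2: h(333,677)=(333*31+677)%997=33 h(416,416)=(416*31+416)%997=351 -> [33, 351]
  L3: h(33,351)=(33*31+351)%997=377 -> [377]
  root=377
After append 69 (leaves=[42, 28, 53, 31, 13, 69]):
  L0: [42, 28, 53, 31, 13, 69]
  L1: h(42,28)=(42*31+28)%997=333 h(53,31)=(53*31+31)%997=677 h(13,69)=(13*31+69)%997=472 -> [333, 677, 472]
  L2: h(333,677)=(333*31+677)%997=33 h(472,472)=(472*31+472)%997=149 -> [33, 149]
  L3: h(33,149)=(33*31+149)%997=175 -> [175]
  root=175
After append 28 (leaves=[42, 28, 53, 31, 13, 69, 28]):
  L0: [42, 28, 53, 31, 13, 69, 28]
  L1: h(42,28)=(42*31+28)%997=333 h(53,31)=(53*31+31)%997=677 h(13,69)=(13*31+69)%997=472 h(28,28)=(28*31+28)%997=896 -> [333, 677, 472, 896]
  L2: h(333,677)=(333*31+677)%997=33 h(472,896)=(472*31+896)%997=573 -> [33, 573]
  L3: h(33,573)=(33*31+573)%997=599 -> [599]
  root=599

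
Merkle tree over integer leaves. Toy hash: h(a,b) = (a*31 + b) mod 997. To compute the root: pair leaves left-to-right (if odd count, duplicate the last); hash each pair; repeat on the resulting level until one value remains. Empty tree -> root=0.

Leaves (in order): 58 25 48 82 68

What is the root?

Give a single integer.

L0: [58, 25, 48, 82, 68]
L1: h(58,25)=(58*31+25)%997=826 h(48,82)=(48*31+82)%997=573 h(68,68)=(68*31+68)%997=182 -> [826, 573, 182]
L2: h(826,573)=(826*31+573)%997=257 h(182,182)=(182*31+182)%997=839 -> [257, 839]
L3: h(257,839)=(257*31+839)%997=830 -> [830]

Answer: 830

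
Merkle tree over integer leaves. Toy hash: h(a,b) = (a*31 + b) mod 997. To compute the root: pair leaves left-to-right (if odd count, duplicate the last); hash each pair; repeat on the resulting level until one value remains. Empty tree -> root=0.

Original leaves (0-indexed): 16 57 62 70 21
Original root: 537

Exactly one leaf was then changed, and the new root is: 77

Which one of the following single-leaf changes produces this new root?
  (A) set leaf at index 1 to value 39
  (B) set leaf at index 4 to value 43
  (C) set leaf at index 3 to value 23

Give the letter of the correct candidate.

Answer: C

Derivation:
Original leaves: [16, 57, 62, 70, 21]
Target new root: 77
Try each candidate change and compute the resulting root:
Candidate A: set leaf[1] = 39 -> leaves = [16, 39, 62, 70, 21]
  L0: [16, 39, 62, 70, 21]
  L1: h(16,39)=(16*31+39)%997=535 h(62,70)=(62*31+70)%997=995 h(21,21)=(21*31+21)%997=672 -> [535, 995, 672]
  L2: h(535,995)=(535*31+995)%997=631 h(672,672)=(672*31+672)%997=567 -> [631, 567]
  L3: h(631,567)=(631*31+567)%997=188 -> [188]
  root = 188 != target 77
Candidate B: set leaf[4] = 43 -> leaves = [16, 57, 62, 70, 43]
  L0: [16, 57, 62, 70, 43]
  L1: h(16,57)=(16*31+57)%997=553 h(62,70)=(62*31+70)%997=995 h(43,43)=(43*31+43)%997=379 -> [553, 995, 379]
  L2: h(553,995)=(553*31+995)%997=192 h(379,379)=(379*31+379)%997=164 -> [192, 164]
  L3: h(192,164)=(192*31+164)%997=134 -> [134]
  root = 134 != target 77
Candidate C: set leaf[3] = 23 -> leaves = [16, 57, 62, 23, 21]
  L0: [16, 57, 62, 23, 21]
  L1: h(16,57)=(16*31+57)%997=553 h(62,23)=(62*31+23)%997=948 h(21,21)=(21*31+21)%997=672 -> [553, 948, 672]
  L2: h(553,948)=(553*31+948)%997=145 h(672,672)=(672*31+672)%997=567 -> [145, 567]
  L3: h(145,567)=(145*31+567)%997=77 -> [77]
  root = 77 == target 77  ** MATCH **
Candidate C produces the target root.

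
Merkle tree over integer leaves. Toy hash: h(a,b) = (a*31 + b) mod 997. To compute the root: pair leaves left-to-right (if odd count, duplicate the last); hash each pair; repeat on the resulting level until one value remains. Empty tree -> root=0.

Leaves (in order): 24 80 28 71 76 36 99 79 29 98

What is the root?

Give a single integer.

L0: [24, 80, 28, 71, 76, 36, 99, 79, 29, 98]
L1: h(24,80)=(24*31+80)%997=824 h(28,71)=(28*31+71)%997=939 h(76,36)=(76*31+36)%997=398 h(99,79)=(99*31+79)%997=157 h(29,98)=(29*31+98)%997=0 -> [824, 939, 398, 157, 0]
L2: h(824,939)=(824*31+939)%997=561 h(398,157)=(398*31+157)%997=531 h(0,0)=(0*31+0)%997=0 -> [561, 531, 0]
L3: h(561,531)=(561*31+531)%997=973 h(0,0)=(0*31+0)%997=0 -> [973, 0]
L4: h(973,0)=(973*31+0)%997=253 -> [253]

Answer: 253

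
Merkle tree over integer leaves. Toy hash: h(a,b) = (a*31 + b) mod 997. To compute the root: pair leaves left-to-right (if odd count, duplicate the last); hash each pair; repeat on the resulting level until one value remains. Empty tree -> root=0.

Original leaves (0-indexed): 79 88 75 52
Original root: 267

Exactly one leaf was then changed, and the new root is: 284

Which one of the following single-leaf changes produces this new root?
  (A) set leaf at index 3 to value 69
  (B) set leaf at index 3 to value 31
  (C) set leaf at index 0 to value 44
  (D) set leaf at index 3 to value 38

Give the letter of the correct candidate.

Answer: A

Derivation:
Original leaves: [79, 88, 75, 52]
Target new root: 284
Try each candidate change and compute the resulting root:
Candidate A: set leaf[3] = 69 -> leaves = [79, 88, 75, 69]
  L0: [79, 88, 75, 69]
  L1: h(79,88)=(79*31+88)%997=543 h(75,69)=(75*31+69)%997=400 -> [543, 400]
  L2: h(543,400)=(543*31+400)%997=284 -> [284]
  root = 284 == target 284  ** MATCH **
Candidate B: set leaf[3] = 31 -> leaves = [79, 88, 75, 31]
  L0: [79, 88, 75, 31]
  L1: h(79,88)=(79*31+88)%997=543 h(75,31)=(75*31+31)%997=362 -> [543, 362]
  L2: h(543,362)=(543*31+362)%997=246 -> [246]
  root = 246 != target 284
Candidate C: set leaf[0] = 44 -> leaves = [44, 88, 75, 52]
  L0: [44, 88, 75, 52]
  L1: h(44,88)=(44*31+88)%997=455 h(75,52)=(75*31+52)%997=383 -> [455, 383]
  L2: h(455,383)=(455*31+383)%997=530 -> [530]
  root = 530 != target 284
Candidate D: set leaf[3] = 38 -> leaves = [79, 88, 75, 38]
  L0: [79, 88, 75, 38]
  L1: h(79,88)=(79*31+88)%997=543 h(75,38)=(75*31+38)%997=369 -> [543, 369]
  L2: h(543,369)=(543*31+369)%997=253 -> [253]
  root = 253 != target 284
Candidate A produces the target root.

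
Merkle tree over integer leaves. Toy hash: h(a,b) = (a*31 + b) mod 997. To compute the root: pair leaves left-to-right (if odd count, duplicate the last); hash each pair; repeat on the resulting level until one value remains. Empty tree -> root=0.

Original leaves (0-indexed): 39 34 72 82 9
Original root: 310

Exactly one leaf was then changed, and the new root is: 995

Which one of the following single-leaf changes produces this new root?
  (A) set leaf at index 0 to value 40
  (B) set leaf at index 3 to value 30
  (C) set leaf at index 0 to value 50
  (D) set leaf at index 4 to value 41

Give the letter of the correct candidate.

Answer: C

Derivation:
Original leaves: [39, 34, 72, 82, 9]
Target new root: 995
Try each candidate change and compute the resulting root:
Candidate A: set leaf[0] = 40 -> leaves = [40, 34, 72, 82, 9]
  L0: [40, 34, 72, 82, 9]
  L1: h(40,34)=(40*31+34)%997=277 h(72,82)=(72*31+82)%997=320 h(9,9)=(9*31+9)%997=288 -> [277, 320, 288]
  L2: h(277,320)=(277*31+320)%997=931 h(288,288)=(288*31+288)%997=243 -> [931, 243]
  L3: h(931,243)=(931*31+243)%997=191 -> [191]
  root = 191 != target 995
Candidate B: set leaf[3] = 30 -> leaves = [39, 34, 72, 30, 9]
  L0: [39, 34, 72, 30, 9]
  L1: h(39,34)=(39*31+34)%997=246 h(72,30)=(72*31+30)%997=268 h(9,9)=(9*31+9)%997=288 -> [246, 268, 288]
  L2: h(246,268)=(246*31+268)%997=915 h(288,288)=(288*31+288)%997=243 -> [915, 243]
  L3: h(915,243)=(915*31+243)%997=692 -> [692]
  root = 692 != target 995
Candidate C: set leaf[0] = 50 -> leaves = [50, 34, 72, 82, 9]
  L0: [50, 34, 72, 82, 9]
  L1: h(50,34)=(50*31+34)%997=587 h(72,82)=(72*31+82)%997=320 h(9,9)=(9*31+9)%997=288 -> [587, 320, 288]
  L2: h(587,320)=(587*31+320)%997=571 h(288,288)=(288*31+288)%997=243 -> [571, 243]
  L3: h(571,243)=(571*31+243)%997=995 -> [995]
  root = 995 == target 995  ** MATCH **
Candidate D: set leaf[4] = 41 -> leaves = [39, 34, 72, 82, 41]
  L0: [39, 34, 72, 82, 41]
  L1: h(39,34)=(39*31+34)%997=246 h(72,82)=(72*31+82)%997=320 h(41,41)=(41*31+41)%997=315 -> [246, 320, 315]
  L2: h(246,320)=(246*31+320)%997=967 h(315,315)=(315*31+315)%997=110 -> [967, 110]
  L3: h(967,110)=(967*31+110)%997=177 -> [177]
  root = 177 != target 995
Candidate C produces the target root.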